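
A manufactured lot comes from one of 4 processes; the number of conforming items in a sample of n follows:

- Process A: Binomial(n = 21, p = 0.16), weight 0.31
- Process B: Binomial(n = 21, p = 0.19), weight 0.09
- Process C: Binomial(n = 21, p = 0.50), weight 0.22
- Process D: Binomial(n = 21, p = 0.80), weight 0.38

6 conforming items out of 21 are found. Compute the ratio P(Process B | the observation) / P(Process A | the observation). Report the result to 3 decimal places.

Only the two components matter; the odds are (π_i f_i(x)) / (π_j f_j(x)).
Evaluate each component's likelihood at the observed value:
  p_A = C(21,6)·0.16^6·0.84^15 = 54264·1.67772e-05·0.0731458 = 0.0665918
  p_B = C(21,6)·0.19^6·0.81^15 = 54264·4.70459e-05·0.0423912 = 0.10822
  p_C = C(21,6)·0.50^6·0.50^15 = 54264·0.015625·3.05176e-05 = 0.0258751
  p_D = C(21,6)·0.80^6·0.20^15 = 54264·0.262144·3.2768e-11 = 4.66124e-07
Odds = (0.09/0.31) × (0.10822/0.0665918) = 0.290323 × 1.62513 ≈ 0.472

0.472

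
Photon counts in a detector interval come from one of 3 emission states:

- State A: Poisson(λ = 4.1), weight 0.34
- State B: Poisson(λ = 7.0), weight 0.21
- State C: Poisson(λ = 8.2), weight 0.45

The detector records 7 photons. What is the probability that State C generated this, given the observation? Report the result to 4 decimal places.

The responsibility of component k is π_k f_k(x) divided by Σ_j π_j f_j(x).
Evaluate each component's likelihood at the observed value:
  f_A = 0.0640397
  f_B = 0.149003
  f_C = 0.135848
Prior × likelihood for each component:
  π_A·f_A = 0.34 × 0.0640397 = 0.0217735
  π_B·f_B = 0.21 × 0.149003 = 0.0312906
  π_C·f_C = 0.45 × 0.135848 = 0.0611314
Denominator: 0.0217735 + 0.0312906 + 0.0611314 = 0.114195
P(State C | 7 photons) = 0.0611314 / 0.114195 ≈ 0.5353

0.5353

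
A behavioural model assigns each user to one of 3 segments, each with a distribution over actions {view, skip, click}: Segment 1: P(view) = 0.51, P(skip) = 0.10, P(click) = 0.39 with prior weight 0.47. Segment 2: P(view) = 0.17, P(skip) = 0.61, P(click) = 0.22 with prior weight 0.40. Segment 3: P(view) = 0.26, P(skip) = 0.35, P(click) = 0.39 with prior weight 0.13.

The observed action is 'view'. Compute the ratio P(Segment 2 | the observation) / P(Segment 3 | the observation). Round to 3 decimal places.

2.012

Posterior odds = (π_i f_i(x)) / (π_j f_j(x)); the normalising sum cancels.
Component likelihoods at x = 'view':
  L_1 = 0.51
  L_2 = 0.17
  L_3 = 0.26
0.068 / 0.0338 ≈ 2.012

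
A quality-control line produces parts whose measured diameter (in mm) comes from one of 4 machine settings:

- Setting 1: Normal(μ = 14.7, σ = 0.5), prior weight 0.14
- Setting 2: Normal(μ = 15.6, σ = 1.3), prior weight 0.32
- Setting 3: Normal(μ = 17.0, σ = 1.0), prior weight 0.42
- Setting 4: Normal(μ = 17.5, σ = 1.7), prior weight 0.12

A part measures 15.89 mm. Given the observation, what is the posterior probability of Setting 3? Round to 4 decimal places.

0.4292

By Bayes' theorem, P(k | x) = π_k f_k(x) / Σ_j π_j f_j(x).
Normal densities:
  L_1 = 0.046982
  L_2 = 0.299337
  L_3 = 0.215458
  L_4 = 0.149864
Prior × likelihood for each component:
  π_1·L_1 = 0.14 × 0.046982 = 0.00657748
  π_2·L_2 = 0.32 × 0.299337 = 0.0957879
  π_3·L_3 = 0.42 × 0.215458 = 0.0904924
  π_4·L_4 = 0.12 × 0.149864 = 0.0179837
Sum: 0.00657748 + 0.0957879 + 0.0904924 + 0.0179837 = 0.210842
Responsibility of Setting 3: 0.0904924 / 0.210842 ≈ 0.4292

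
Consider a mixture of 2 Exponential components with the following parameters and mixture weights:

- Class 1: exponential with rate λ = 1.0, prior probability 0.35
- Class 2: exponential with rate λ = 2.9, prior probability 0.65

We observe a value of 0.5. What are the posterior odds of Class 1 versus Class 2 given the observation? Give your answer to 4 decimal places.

0.4801

Only the two components matter; the odds are (π_i f_i(x)) / (π_j f_j(x)).
Exponential densities:
  f_1 = 1.0·e^(−1.0·0.5) = 1.0·e^(−0.5000) = 0.606531
  f_2 = 2.9·e^(−2.9·0.5) = 2.9·e^(−1.4500) = 0.680254
Odds = (0.35/0.65) × (0.606531/0.680254) = 0.538462 × 0.891624 ≈ 0.4801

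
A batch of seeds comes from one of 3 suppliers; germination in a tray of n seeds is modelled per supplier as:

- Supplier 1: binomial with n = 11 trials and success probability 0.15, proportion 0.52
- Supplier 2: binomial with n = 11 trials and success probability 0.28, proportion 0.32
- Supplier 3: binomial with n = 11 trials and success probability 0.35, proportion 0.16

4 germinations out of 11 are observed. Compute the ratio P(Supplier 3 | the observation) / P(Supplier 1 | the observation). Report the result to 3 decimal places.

1.395

The posterior odds equal the prior odds times the likelihood ratio: (π_i/π_j)·(f_i(x)/f_j(x)).
Component likelihoods at x = 4 germinations out of 11:
  L_1 = 0.0535564
  L_2 = 0.203457
  L_3 = 0.242761
0.0388418 / 0.0278493 ≈ 1.395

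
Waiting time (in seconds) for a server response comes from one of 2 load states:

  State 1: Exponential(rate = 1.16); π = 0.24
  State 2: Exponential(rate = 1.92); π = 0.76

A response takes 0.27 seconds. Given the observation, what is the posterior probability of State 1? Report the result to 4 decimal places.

0.1898

The responsibility of component k is w_k f_k(x) divided by Σ_j w_j f_j(x).
Component likelihoods at x = 0.27 seconds:
  L_1 = 0.84808
  L_2 = 1.14331
Prior × likelihood for each component:
  w_1·L_1 = 0.24 × 0.84808 = 0.203539
  w_2·L_2 = 0.76 × 1.14331 = 0.868914
Marginal: 0.203539 + 0.868914 = 1.07245
P(State 1 | x) ≈ 0.1898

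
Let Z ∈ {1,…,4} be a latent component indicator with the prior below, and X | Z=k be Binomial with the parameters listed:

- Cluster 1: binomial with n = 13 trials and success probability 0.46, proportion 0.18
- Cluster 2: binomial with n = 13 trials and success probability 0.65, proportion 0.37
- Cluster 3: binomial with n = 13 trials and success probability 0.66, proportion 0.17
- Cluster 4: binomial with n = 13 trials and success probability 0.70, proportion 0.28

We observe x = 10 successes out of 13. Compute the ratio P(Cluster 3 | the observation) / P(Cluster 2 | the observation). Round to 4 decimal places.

Posterior odds = (w_i f_i(x)) / (w_j f_j(x)); the normalising sum cancels.
Component likelihoods at x = 10 successes out of 13:
  f_1 = C(13,10)·0.46^10·0.54^3 = 286·0.000424207·0.157464 = 0.0191041
  f_2 = C(13,10)·0.65^10·0.35^3 = 286·0.0134627·0.042875 = 0.165084
  f_3 = C(13,10)·0.66^10·0.34^3 = 286·0.0156834·0.039304 = 0.176296
  f_4 = C(13,10)·0.70^10·0.30^3 = 286·0.0282475·0.027 = 0.218127
Odds = (0.17/0.37) × (0.176296/0.165084) = 0.459459 × 1.06792 ≈ 0.4907

0.4907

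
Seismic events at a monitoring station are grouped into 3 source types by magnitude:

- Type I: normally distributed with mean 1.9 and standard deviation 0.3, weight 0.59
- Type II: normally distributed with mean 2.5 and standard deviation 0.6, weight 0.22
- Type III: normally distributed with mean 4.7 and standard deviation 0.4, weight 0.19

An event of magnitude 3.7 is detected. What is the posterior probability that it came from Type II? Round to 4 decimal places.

0.7039

P(component k | x) = π_k·f_k(x) / marginal(x), where marginal(x) = Σ_j π_j·f_j(x).
Component likelihoods at x = 3.7:
  p_I = (1/(0.3·√(2π)))·exp(−(3.7−1.9)²/(2·0.3²)) = 1.329808·exp(-18.00000) = 2.02529e-08
  p_II = (1/(0.6·√(2π)))·exp(−(3.7−2.5)²/(2·0.6²)) = 0.664904·exp(-2.00000) = 0.0899849
  p_III = (1/(0.4·√(2π)))·exp(−(3.7−4.7)²/(2·0.4²)) = 0.997356·exp(-3.12500) = 0.0438208
Unnormalised posteriors:
  π_I·p_I = 0.59 × 2.02529e-08 = 1.19492e-08
  π_II·p_II = 0.22 × 0.0899849 = 0.0197967
  π_III·p_III = 0.19 × 0.0438208 = 0.00832594
Denominator: 1.19492e-08 + 0.0197967 + 0.00832594 = 0.0281226
P(Type II | x) ≈ 0.7039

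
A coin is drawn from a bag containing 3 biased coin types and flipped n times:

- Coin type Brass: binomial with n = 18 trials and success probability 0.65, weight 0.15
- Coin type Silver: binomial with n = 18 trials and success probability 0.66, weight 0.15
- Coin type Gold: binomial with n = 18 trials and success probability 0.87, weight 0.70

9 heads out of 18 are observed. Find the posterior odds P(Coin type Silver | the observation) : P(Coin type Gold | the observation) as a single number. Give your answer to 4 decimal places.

102.1023

Only the two components matter; the odds are (π_i f_i(x)) / (π_j f_j(x)).
Evaluate each component's likelihood at the observed value:
  L_Brass = C(18,9)·0.65^9·0.35^9 = 48620·0.0207119·7.88156e-05 = 0.0793684
  L_Silver = C(18,9)·0.66^9·0.34^9 = 48620·0.0237627·6.0717e-05 = 0.0701489
  L_Gold = C(18,9)·0.87^9·0.13^9 = 48620·0.285544·1.06045e-08 = 0.000147224
Posterior odds = (π_Silver·L_Silver) / (π_Gold·L_Gold) = (0.15·0.0701489) / (0.70·0.000147224) = 0.0105223 / 0.000103057 ≈ 102.1023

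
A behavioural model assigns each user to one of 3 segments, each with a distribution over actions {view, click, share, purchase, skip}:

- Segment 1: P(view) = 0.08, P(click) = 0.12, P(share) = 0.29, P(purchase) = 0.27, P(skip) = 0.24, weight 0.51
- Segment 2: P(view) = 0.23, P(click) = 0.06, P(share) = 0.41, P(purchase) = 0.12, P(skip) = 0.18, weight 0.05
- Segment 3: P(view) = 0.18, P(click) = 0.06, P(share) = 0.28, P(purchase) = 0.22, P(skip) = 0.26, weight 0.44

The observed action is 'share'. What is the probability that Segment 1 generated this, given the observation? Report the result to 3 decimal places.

0.507

Apply Bayes' rule: the posterior for each component is proportional to its prior times its likelihood at x.
Categorical probabilities:
  L_1 = 0.29
  L_2 = 0.41
  L_3 = 0.28
Multiply by the mixture weights:
  π_1·L_1 = 0.51 × 0.29 = 0.1479
  π_2·L_2 = 0.05 × 0.41 = 0.0205
  π_3·L_3 = 0.44 × 0.28 = 0.1232
Normaliser: 0.1479 + 0.0205 + 0.1232 = 0.2916
P(Segment 1 | data) ≈ 0.507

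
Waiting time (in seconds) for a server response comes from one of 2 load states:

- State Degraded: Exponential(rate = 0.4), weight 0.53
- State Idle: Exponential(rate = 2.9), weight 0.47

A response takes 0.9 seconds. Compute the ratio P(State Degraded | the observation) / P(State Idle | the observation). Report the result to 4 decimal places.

Only the two components matter; the odds are (w_i f_i(x)) / (w_j f_j(x)).
Exponential densities:
  f_Degraded = 0.4·e^(−0.4·0.9) = 0.4·e^(−0.3600) = 0.279071
  f_Idle = 2.9·e^(−2.9·0.9) = 2.9·e^(−2.6100) = 0.21325
Odds = (0.53/0.47) × (0.279071/0.21325) = 1.12766 × 1.30865 ≈ 1.4757

1.4757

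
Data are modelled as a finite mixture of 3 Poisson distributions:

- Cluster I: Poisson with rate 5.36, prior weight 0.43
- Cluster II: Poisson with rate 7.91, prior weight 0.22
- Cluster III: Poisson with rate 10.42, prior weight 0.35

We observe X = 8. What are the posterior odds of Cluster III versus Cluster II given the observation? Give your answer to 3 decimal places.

1.172

Only the two components matter; the odds are (π_i f_i(x)) / (π_j f_j(x)).
Poisson probabilities:
  L_I = 0.0794291
  L_II = 0.139515
  L_III = 0.102819
Posterior odds = (π_III·L_III) / (π_II·L_II) = (0.35·0.102819) / (0.22·0.139515) = 0.0359866 / 0.0306934 ≈ 1.172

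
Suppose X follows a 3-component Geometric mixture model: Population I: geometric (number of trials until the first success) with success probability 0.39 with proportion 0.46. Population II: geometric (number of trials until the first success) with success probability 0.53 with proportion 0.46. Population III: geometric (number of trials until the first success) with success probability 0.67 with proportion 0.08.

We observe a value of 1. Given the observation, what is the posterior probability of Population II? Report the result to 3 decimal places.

0.511

P(component k | x) = w_k·f_k(x) / marginal(x), where marginal(x) = Σ_j w_j·f_j(x).
Geometric probabilities:
  L_I = 0.39·(1−0.39)^0 = 0.39·1 = 0.39
  L_II = 0.53·(1−0.53)^0 = 0.53·1 = 0.53
  L_III = 0.67·(1−0.67)^0 = 0.67·1 = 0.67
Prior × likelihood for each component:
  w_I·L_I = 0.46 × 0.39 = 0.1794
  w_II·L_II = 0.46 × 0.53 = 0.2438
  w_III·L_III = 0.08 × 0.67 = 0.0536
Normaliser: 0.1794 + 0.2438 + 0.0536 = 0.4768
Responsibility of Population II: 0.2438 / 0.4768 ≈ 0.511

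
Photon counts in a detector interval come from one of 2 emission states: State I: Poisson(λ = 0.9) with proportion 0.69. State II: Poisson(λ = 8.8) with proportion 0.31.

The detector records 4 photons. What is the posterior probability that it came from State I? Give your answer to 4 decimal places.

The responsibility of component k is π_k f_k(x) divided by Σ_j π_j f_j(x).
Component likelihoods at x = 4 photons:
  L_I = e^(−0.9)·0.9^4/4! = 0.0111146
  L_II = e^(−8.8)·8.8^4/4! = 0.0376641
Weight by the priors:
  π_I·L_I = 0.69 × 0.0111146 = 0.00766907
  π_II·L_II = 0.31 × 0.0376641 = 0.0116759
Denominator: 0.00766907 + 0.0116759 = 0.019345
P(State I | 4 photons) ≈ 0.3964

0.3964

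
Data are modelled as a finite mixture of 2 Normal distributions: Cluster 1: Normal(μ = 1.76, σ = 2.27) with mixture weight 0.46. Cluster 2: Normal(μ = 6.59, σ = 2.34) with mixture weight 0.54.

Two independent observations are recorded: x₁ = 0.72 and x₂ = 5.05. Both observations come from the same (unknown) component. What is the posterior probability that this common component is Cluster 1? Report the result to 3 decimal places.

0.892

By Bayes' theorem, P(k | x) = w_k f_k(x) / Σ_j w_j f_j(x).
Since both observations come from the same component, the likelihood for component k is f_k(x₁)·f_k(x₂).
  L_1 = [(1/(2.27·√(2π)))·exp(−(0.72−1.76)²/(2·2.27²)) = 0.175745·exp(-0.10495) = 0.158236] × [0.061482] = 0.00972866
  L_2 = [(1/(2.34·√(2π)))·exp(−(0.72−6.59)²/(2·2.34²)) = 0.170488·exp(-3.14640) = 0.0073321] × [0.137291] = 0.00100663
Multiply by the mixture weights:
  w_1·L_1 = 0.46 × 0.00972866 = 0.00447518
  w_2·L_2 = 0.54 × 0.00100663 = 0.000543582
Normaliser: 0.00447518 + 0.000543582 = 0.00501876
So the posterior for Cluster 1 is 0.00447518 / 0.00501876 ≈ 0.892.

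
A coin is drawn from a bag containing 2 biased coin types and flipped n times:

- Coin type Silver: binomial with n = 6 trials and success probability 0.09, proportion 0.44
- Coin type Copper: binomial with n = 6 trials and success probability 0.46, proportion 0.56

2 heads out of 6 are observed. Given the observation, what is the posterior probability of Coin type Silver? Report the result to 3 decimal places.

0.195

By Bayes' theorem, P(k | x) = π_k f_k(x) / Σ_j π_j f_j(x).
Evaluate each component's likelihood at the observed value:
  p_Silver = 0.0833186
  p_Copper = 0.269887
Multiply by the mixture weights:
  π_Silver·p_Silver = 0.44 × 0.0833186 = 0.0366602
  π_Copper·p_Copper = 0.56 × 0.269887 = 0.151137
Sum: 0.0366602 + 0.151137 = 0.187797
So the posterior for Coin type Silver is 0.0366602 / 0.187797 ≈ 0.195.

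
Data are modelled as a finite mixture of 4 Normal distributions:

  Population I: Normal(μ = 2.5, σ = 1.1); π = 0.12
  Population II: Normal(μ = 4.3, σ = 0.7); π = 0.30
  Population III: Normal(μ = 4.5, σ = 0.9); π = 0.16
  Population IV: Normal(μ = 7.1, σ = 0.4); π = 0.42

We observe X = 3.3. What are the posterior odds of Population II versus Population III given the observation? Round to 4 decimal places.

2.1136

Only the two components matter; the odds are (π_i f_i(x)) / (π_j f_j(x)).
Evaluate each component's likelihood at the observed value:
  p_I = 0.278396
  p_II = 0.205426
  p_III = 0.182233
  p_IV = 2.51948e-20
Odds = (0.30/0.16) × (0.205426/0.182233) = 1.875 × 1.12727 ≈ 2.1136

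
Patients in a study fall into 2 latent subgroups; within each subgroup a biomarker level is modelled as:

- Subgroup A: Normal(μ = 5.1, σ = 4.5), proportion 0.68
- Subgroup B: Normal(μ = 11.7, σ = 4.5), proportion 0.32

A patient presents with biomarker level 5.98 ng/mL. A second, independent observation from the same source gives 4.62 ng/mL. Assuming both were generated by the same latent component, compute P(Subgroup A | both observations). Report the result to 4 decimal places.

Apply Bayes' rule: the posterior for each component is proportional to its prior times its likelihood at x.
Since both observations come from the same component, the likelihood for component k is f_k(x₁)·f_k(x₂).
  p_A = [0.0869748] × [0.0881509] = 0.00766691
  p_B = [0.0395228] × [0.0257144] = 0.0010163
Prior × likelihood for each component:
  π_A·p_A = 0.68 × 0.00766691 = 0.0052135
  π_B·p_B = 0.32 × 0.0010163 = 0.000325217
Denominator: 0.0052135 + 0.000325217 = 0.00553872
P(Subgroup A | x₁, x₂) ≈ 0.9413

0.9413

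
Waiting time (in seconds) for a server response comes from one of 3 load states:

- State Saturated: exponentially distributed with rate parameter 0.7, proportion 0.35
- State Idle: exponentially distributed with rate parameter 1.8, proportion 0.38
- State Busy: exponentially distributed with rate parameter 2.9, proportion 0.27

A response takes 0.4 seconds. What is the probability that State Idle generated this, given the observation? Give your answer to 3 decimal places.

Posterior ∝ prior × likelihood, so P(k | x) ∝ π_k f_k(x); normalise over all components.
Exponential densities:
  L_Saturated = 0.7·e^(−0.7·0.4) = 0.7·e^(−0.2800) = 0.529049
  L_Idle = 1.8·e^(−1.8·0.4) = 1.8·e^(−0.7200) = 0.876154
  L_Busy = 2.9·e^(−2.9·0.4) = 2.9·e^(−1.1600) = 0.90911
Weight by the priors:
  π_Saturated·L_Saturated = 0.35 × 0.529049 = 0.185167
  π_Idle·L_Idle = 0.38 × 0.876154 = 0.332939
  π_Busy·L_Busy = 0.27 × 0.90911 = 0.24546
Normaliser: 0.185167 + 0.332939 + 0.24546 = 0.763565
P(State Idle | 0.4 seconds) = 0.332939 / 0.763565 ≈ 0.436

0.436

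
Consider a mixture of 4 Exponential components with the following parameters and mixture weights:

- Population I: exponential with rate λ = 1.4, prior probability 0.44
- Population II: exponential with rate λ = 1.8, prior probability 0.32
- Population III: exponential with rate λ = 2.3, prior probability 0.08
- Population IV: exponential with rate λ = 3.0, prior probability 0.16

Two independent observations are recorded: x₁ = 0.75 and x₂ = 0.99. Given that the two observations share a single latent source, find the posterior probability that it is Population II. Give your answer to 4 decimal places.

P(component k | x) = π_k·f_k(x) / marginal(x), where marginal(x) = Σ_j π_j·f_j(x).
Since both observations come from the same component, the likelihood for component k is f_k(x₁)·f_k(x₂).
  p_I = [0.489913] × [0.350103] = 0.17152
  p_II = [0.466632] × [0.302942] = 0.141363
  p_III = [0.409798] × [0.23596] = 0.0966961
  p_IV = [0.316198] × [0.15391] = 0.048666
Unnormalised posteriors:
  π_I·p_I = 0.44 × 0.17152 = 0.0754688
  π_II·p_II = 0.32 × 0.141363 = 0.045236
  π_III·p_III = 0.08 × 0.0966961 = 0.00773569
  π_IV·p_IV = 0.16 × 0.048666 = 0.00778655
Sum: 0.0754688 + 0.045236 + 0.00773569 + 0.00778655 = 0.136227
So the posterior for Population II is 0.045236 / 0.136227 ≈ 0.3321.

0.3321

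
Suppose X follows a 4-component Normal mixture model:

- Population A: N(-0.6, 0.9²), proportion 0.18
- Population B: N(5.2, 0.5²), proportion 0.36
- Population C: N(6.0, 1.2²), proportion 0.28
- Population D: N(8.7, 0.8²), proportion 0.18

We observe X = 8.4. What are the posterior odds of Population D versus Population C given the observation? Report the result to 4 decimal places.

Posterior odds = (w_i f_i(x)) / (w_j f_j(x)); the normalising sum cancels.
Evaluate each component's likelihood at the observed value:
  L_A = (1/(0.9·√(2π)))·exp(−(8.4−-0.6)²/(2·0.9²)) = 0.443269·exp(-50.00000) = 8.54955e-23
  L_B = (1/(0.5·√(2π)))·exp(−(8.4−5.2)²/(2·0.5²)) = 0.797885·exp(-20.48000) = 1.01763e-09
  L_C = (1/(1.2·√(2π)))·exp(−(8.4−6.0)²/(2·1.2²)) = 0.332452·exp(-2.00000) = 0.0449925
  L_D = (1/(0.8·√(2π)))·exp(−(8.4−8.7)²/(2·0.8²)) = 0.498678·exp(-0.07031) = 0.464819
Posterior odds = (w_D·L_D) / (w_C·L_C) = (0.18·0.464819) / (0.28·0.0449925) = 0.0836674 / 0.0125979 ≈ 6.6414

6.6414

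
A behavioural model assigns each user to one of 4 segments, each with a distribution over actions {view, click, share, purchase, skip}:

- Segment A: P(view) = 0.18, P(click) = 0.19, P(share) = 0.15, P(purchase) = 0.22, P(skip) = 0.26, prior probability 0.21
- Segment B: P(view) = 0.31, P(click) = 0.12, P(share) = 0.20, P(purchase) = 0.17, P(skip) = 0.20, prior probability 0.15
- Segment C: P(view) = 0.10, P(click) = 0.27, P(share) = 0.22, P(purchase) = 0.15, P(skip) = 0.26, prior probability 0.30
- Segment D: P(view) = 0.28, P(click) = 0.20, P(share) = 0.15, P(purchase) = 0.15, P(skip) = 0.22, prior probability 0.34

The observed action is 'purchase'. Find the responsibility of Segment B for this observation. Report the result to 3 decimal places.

By Bayes' theorem, P(k | x) = π_k f_k(x) / Σ_j π_j f_j(x).
Categorical probabilities:
  f_A = P(purchase | comp) = 0.22
  f_B = P(purchase | comp) = 0.17
  f_C = P(purchase | comp) = 0.15
  f_D = P(purchase | comp) = 0.15
Prior × likelihood for each component:
  π_A·f_A = 0.21 × 0.22 = 0.0462
  π_B·f_B = 0.15 × 0.17 = 0.0255
  π_C·f_C = 0.30 × 0.15 = 0.045
  π_D·f_D = 0.34 × 0.15 = 0.051
Sum: 0.0462 + 0.0255 + 0.045 + 0.051 = 0.1677
Responsibility of Segment B: 0.0255 / 0.1677 ≈ 0.152

0.152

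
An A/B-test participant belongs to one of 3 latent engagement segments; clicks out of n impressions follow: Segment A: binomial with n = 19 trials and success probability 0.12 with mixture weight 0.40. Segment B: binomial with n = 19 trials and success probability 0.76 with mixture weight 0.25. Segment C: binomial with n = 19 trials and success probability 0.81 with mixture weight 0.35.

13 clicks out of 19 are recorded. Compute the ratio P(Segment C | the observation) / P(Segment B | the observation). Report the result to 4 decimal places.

0.7891

Since P(k|x) ∝ π_k f_k(x), the posterior odds are π_i f_i(x) / (π_j f_j(x)).
Binomial probabilities:
  L_A = C(19,13)·0.12^13·0.88^6 = 27132·1.06993e-12·0.464404 = 1.34814e-08
  L_B = C(19,13)·0.76^13·0.24^6 = 27132·0.0282213·0.000191103 = 0.146328
  L_C = C(19,13)·0.81^13·0.19^6 = 27132·0.0646108·4.70459e-05 = 0.0824724
Odds = (0.35/0.25) × (0.0824724/0.146328) = 1.4 × 0.563615 ≈ 0.7891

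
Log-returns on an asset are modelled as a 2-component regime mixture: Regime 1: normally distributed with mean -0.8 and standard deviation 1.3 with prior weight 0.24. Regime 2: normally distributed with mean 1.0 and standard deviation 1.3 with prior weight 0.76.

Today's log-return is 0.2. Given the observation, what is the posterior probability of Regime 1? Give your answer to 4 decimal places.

0.2211

Apply Bayes' rule: the posterior for each component is proportional to its prior times its likelihood at x.
Component likelihoods at x = 0.2:
  L_1 = 0.228285
  L_2 = 0.253941
Unnormalised posteriors:
  w_1·L_1 = 0.24 × 0.228285 = 0.0547884
  w_2·L_2 = 0.76 × 0.253941 = 0.192995
Normaliser: 0.0547884 + 0.192995 = 0.247784
Responsibility of Regime 1: 0.0547884 / 0.247784 ≈ 0.2211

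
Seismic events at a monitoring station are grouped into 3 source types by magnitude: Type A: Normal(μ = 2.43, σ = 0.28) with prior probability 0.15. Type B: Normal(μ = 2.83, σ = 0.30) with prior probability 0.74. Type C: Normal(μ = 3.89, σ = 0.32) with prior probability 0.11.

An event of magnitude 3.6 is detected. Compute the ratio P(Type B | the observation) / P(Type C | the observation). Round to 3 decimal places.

0.402

Only the two components matter; the odds are (π_i f_i(x)) / (π_j f_j(x)).
Normal densities:
  L_A = (1/(0.28·√(2π)))·exp(−(3.6−2.43)²/(2·0.28²)) = 1.424794·exp(-8.73023) = 0.000230283
  L_B = (1/(0.30·√(2π)))·exp(−(3.6−2.83)²/(2·0.30²)) = 1.329808·exp(-3.29389) = 0.0493482
  L_C = (1/(0.32·√(2π)))·exp(−(3.6−3.89)²/(2·0.32²)) = 1.246695·exp(-0.41064) = 0.826836
Posterior odds = (π_B·L_B) / (π_C·L_C) = (0.74·0.0493482) / (0.11·0.826836) = 0.0365176 / 0.090952 ≈ 0.402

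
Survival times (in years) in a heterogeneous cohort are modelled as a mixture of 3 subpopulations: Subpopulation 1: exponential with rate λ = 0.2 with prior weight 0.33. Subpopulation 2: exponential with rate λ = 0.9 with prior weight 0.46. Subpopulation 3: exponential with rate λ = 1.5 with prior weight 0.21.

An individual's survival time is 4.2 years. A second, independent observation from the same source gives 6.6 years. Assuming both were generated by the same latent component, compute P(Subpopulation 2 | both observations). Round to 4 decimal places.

0.0145

The responsibility of component k is π_k f_k(x) divided by Σ_j π_j f_j(x).
Since both observations come from the same component, the likelihood for component k is f_k(x₁)·f_k(x₂).
  p_1 = [0.0863421] × [0.0534271] = 0.004613
  p_2 = [0.0205404] × [0.00236883] = 4.86567e-05
  p_3 = [0.00275446] × [7.5262e-05] = 2.07306e-07
Prior × likelihood for each component:
  π_1·p_1 = 0.33 × 0.004613 = 0.00152229
  π_2·p_2 = 0.46 × 4.86567e-05 = 2.23821e-05
  π_3·p_3 = 0.21 × 2.07306e-07 = 4.35343e-08
Normaliser: 0.00152229 + 2.23821e-05 + 4.35343e-08 = 0.00154472
P(Subpopulation 2 | x₁,x₂) ≈ 0.0145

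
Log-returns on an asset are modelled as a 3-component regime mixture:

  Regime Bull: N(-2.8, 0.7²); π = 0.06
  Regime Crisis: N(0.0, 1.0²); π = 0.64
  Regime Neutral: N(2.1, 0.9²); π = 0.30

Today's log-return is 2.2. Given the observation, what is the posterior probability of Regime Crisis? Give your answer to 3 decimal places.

The responsibility of component k is w_k f_k(x) divided by Σ_j w_j f_j(x).
Evaluate each component's likelihood at the observed value:
  f_Bull = (1/(0.7·√(2π)))·exp(−(2.2−-2.8)²/(2·0.7²)) = 0.569918·exp(-25.51020) = 4.75194e-12
  f_Crisis = (1/(1.0·√(2π)))·exp(−(2.2−0.0)²/(2·1.0²)) = 0.398942·exp(-2.42000) = 0.0354746
  f_Neutral = (1/(0.9·√(2π)))·exp(−(2.2−2.1)²/(2·0.9²)) = 0.443269·exp(-0.00617) = 0.440541
Prior × likelihood for each component:
  w_Bull·f_Bull = 0.06 × 4.75194e-12 = 2.85117e-13
  w_Crisis·f_Crisis = 0.64 × 0.0354746 = 0.0227037
  w_Neutral·f_Neutral = 0.30 × 0.440541 = 0.132162
Evidence: 2.85117e-13 + 0.0227037 + 0.132162 = 0.154866
Responsibility of Regime Crisis: 0.0227037 / 0.154866 ≈ 0.147

0.147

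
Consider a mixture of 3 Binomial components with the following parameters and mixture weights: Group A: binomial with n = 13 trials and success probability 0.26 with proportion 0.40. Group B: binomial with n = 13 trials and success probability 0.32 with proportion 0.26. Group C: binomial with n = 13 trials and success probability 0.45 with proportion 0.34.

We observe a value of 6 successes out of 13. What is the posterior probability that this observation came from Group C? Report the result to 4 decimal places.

P(component k | x) = π_k·f_k(x) / marginal(x), where marginal(x) = Σ_j π_j·f_j(x).
Binomial probabilities:
  L_A = C(13,6)·0.26^6·0.74^7 = 1716·0.000308916·0.121513 = 0.0644139
  L_B = C(13,6)·0.32^6·0.68^7 = 1716·0.00107374·0.0672299 = 0.123874
  L_C = C(13,6)·0.45^6·0.55^7 = 1716·0.00830377·0.0152244 = 0.216936
Weight by the priors:
  π_A·L_A = 0.40 × 0.0644139 = 0.0257655
  π_B·L_B = 0.26 × 0.123874 = 0.0322072
  π_C·L_C = 0.34 × 0.216936 = 0.0737582
Sum: 0.0257655 + 0.0322072 + 0.0737582 = 0.131731
P(Group C | 6 successes out of 13) ≈ 0.5599

0.5599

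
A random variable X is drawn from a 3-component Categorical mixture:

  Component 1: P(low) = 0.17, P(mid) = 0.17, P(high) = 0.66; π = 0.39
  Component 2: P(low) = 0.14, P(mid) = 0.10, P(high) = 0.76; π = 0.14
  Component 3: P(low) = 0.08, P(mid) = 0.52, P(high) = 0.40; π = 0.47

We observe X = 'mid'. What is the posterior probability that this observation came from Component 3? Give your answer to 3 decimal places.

By Bayes' theorem, P(k | x) = π_k f_k(x) / Σ_j π_j f_j(x).
Evaluate each component's likelihood at the observed value:
  p_1 = P(mid | comp) = 0.17
  p_2 = P(mid | comp) = 0.10
  p_3 = P(mid | comp) = 0.52
Weight by the priors:
  π_1·p_1 = 0.39 × 0.17 = 0.0663
  π_2·p_2 = 0.14 × 0.1 = 0.014
  π_3·p_3 = 0.47 × 0.52 = 0.2444
Denominator: 0.0663 + 0.014 + 0.2444 = 0.3247
So the posterior for Component 3 is 0.2444 / 0.3247 ≈ 0.753.

0.753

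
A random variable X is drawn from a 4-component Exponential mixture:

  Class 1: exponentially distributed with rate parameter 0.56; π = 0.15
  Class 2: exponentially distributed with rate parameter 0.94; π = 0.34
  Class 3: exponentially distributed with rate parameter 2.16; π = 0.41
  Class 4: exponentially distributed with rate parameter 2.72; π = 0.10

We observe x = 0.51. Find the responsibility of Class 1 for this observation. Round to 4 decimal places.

P(component k | x) = P(Z=k)·f_k(x) / marginal(x), where marginal(x) = Σ_j P(Z=j)·f_j(x).
Exponential densities:
  p_1 = 0.420875
  p_2 = 0.582005
  p_3 = 0.717852
  p_4 = 0.679384
Multiply by the mixture weights:
  P(Z=1)·p_1 = 0.15 × 0.420875 = 0.0631313
  P(Z=2)·p_2 = 0.34 × 0.582005 = 0.197882
  P(Z=3)·p_3 = 0.41 × 0.717852 = 0.294319
  P(Z=4)·p_4 = 0.10 × 0.679384 = 0.0679384
Sum: 0.0631313 + 0.197882 + 0.294319 + 0.0679384 = 0.623271
P(Class 1 | 0.51) ≈ 0.1013

0.1013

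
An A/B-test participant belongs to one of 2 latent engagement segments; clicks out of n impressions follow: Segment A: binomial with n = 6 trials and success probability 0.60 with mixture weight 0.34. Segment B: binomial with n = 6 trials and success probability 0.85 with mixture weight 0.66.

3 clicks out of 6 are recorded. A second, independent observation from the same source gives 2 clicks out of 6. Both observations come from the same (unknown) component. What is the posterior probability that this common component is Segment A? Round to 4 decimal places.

P(component k | x) = π_k·f_k(x) / marginal(x), where marginal(x) = Σ_j π_j·f_j(x).
Since both observations come from the same component, the likelihood for component k is f_k(x₁)·f_k(x₂).
  f_A = [0.27648] × [0.13824] = 0.0382206
  f_B = [0.0414534] × [0.00548648] = 0.000227434
Weight by the priors:
  π_A·f_A = 0.34 × 0.0382206 = 0.012995
  π_B·f_B = 0.66 × 0.000227434 = 0.000150106
Sum: 0.012995 + 0.000150106 = 0.0131451
Responsibility of Segment A: 0.012995 / 0.0131451 ≈ 0.9886

0.9886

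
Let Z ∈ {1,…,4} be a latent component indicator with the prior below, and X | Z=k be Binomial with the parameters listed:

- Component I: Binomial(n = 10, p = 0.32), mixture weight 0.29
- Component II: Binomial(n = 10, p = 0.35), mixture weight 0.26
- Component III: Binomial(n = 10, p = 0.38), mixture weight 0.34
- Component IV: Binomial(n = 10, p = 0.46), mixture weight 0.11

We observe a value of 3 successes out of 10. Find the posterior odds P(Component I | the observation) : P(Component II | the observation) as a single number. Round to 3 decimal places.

Posterior odds = (π_i f_i(x)) / (π_j f_j(x)); the normalising sum cancels.
Binomial probabilities:
  L_I = C(10,3)·0.32^3·0.68^7 = 120·0.032768·0.0672299 = 0.264359
  L_II = C(10,3)·0.35^3·0.65^7 = 120·0.042875·0.0490223 = 0.25222
  L_III = C(10,3)·0.38^3·0.62^7 = 120·0.054872·0.0352161 = 0.231886
  L_IV = C(10,3)·0.46^3·0.54^7 = 120·0.097336·0.0133893 = 0.156391
0.076664 / 0.0655771 ≈ 1.169

1.169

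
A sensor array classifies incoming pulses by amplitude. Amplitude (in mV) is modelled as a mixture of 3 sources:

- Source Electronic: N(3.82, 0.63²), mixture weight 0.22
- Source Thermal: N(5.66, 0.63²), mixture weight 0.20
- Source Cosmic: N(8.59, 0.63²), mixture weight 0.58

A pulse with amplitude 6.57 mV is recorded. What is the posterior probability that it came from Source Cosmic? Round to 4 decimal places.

0.0460

By Bayes' theorem, P(k | x) = π_k f_k(x) / Σ_j π_j f_j(x).
Evaluate each component's likelihood at the observed value:
  L_Electronic = 4.61385e-05
  L_Thermal = 0.223105
  L_Cosmic = 0.00370808
Multiply by the mixture weights:
  π_Electronic·L_Electronic = 0.22 × 4.61385e-05 = 1.01505e-05
  π_Thermal·L_Thermal = 0.20 × 0.223105 = 0.044621
  π_Cosmic·L_Cosmic = 0.58 × 0.00370808 = 0.00215069
Evidence: 1.01505e-05 + 0.044621 + 0.00215069 = 0.0467818
Responsibility of Source Cosmic: 0.00215069 / 0.0467818 ≈ 0.0460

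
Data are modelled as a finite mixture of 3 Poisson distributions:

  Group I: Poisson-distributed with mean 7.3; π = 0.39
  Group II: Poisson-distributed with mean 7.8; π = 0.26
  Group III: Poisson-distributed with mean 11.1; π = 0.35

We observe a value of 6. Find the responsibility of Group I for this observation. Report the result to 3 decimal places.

0.541

Posterior ∝ prior × likelihood, so P(k | x) ∝ w_k f_k(x); normalise over all components.
Poisson probabilities:
  f_I = e^(−7.3)·7.3^6/6! = 0.141989
  f_II = e^(−7.8)·7.8^6/6! = 0.128156
  f_III = e^(−11.1)·11.1^6/6! = 0.0392588
Multiply by the mixture weights:
  w_I·f_I = 0.39 × 0.141989 = 0.0553757
  w_II·f_II = 0.26 × 0.128156 = 0.0333205
  w_III·f_III = 0.35 × 0.0392588 = 0.0137406
Evidence: 0.0553757 + 0.0333205 + 0.0137406 = 0.102437
P(Group I | 6) ≈ 0.541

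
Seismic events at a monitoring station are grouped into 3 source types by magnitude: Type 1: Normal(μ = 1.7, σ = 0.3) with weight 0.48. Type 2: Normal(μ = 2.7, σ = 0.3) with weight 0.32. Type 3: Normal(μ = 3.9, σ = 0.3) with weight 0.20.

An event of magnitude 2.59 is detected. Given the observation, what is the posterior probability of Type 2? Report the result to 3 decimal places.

P(component k | x) = π_k·f_k(x) / marginal(x), where marginal(x) = Σ_j π_j·f_j(x).
Normal densities:
  L_1 = (1/(0.3·√(2π)))·exp(−(2.59−1.7)²/(2·0.3²)) = 1.329808·exp(-4.40056) = 0.0163174
  L_2 = (1/(0.3·√(2π)))·exp(−(2.59−2.7)²/(2·0.3²)) = 1.329808·exp(-0.06722) = 1.24335
  L_3 = (1/(0.3·√(2π)))·exp(−(2.59−3.9)²/(2·0.3²)) = 1.329808·exp(-9.53389) = 9.62218e-05
Multiply by the mixture weights:
  π_1·L_1 = 0.48 × 0.0163174 = 0.00783237
  π_2·L_2 = 0.32 × 1.24335 = 0.397873
  π_3·L_3 = 0.20 × 9.62218e-05 = 1.92444e-05
Sum: 0.00783237 + 0.397873 + 1.92444e-05 = 0.405725
Responsibility of Type 2: 0.397873 / 0.405725 ≈ 0.981

0.981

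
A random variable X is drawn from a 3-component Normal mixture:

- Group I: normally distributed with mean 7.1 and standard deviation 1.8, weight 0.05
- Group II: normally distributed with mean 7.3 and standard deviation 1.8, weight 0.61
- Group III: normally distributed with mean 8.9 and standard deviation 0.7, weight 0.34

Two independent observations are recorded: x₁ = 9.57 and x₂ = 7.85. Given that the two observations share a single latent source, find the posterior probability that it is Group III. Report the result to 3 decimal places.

The responsibility of component k is π_k f_k(x) divided by Σ_j π_j f_j(x).
Since both observations come from the same component, the likelihood for component k is f_k(x₁)·f_k(x₂).
  f_I = [0.0864471] × [0.203207] = 0.0175667
  f_II = [0.100066] × [0.211526] = 0.0211666
  f_III = [0.360478] × [0.185025] = 0.0666975
Weight by the priors:
  π_I·f_I = 0.05 × 0.0175667 = 0.000878333
  π_II·f_II = 0.61 × 0.0211666 = 0.0129116
  π_III·f_III = 0.34 × 0.0666975 = 0.0226771
Denominator: 0.000878333 + 0.0129116 + 0.0226771 = 0.0364671
Responsibility of Group III: 0.0226771 / 0.0364671 ≈ 0.622

0.622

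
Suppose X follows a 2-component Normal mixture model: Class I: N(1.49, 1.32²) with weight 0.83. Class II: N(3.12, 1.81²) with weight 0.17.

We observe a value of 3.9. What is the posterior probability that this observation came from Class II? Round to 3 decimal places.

Apply Bayes' rule: the posterior for each component is proportional to its prior times its likelihood at x.
Evaluate each component's likelihood at the observed value:
  p_I = (1/(1.32·√(2π)))·exp(−(3.9−1.49)²/(2·1.32²)) = 0.302229·exp(-1.66670) = 0.057082
  p_II = (1/(1.81·√(2π)))·exp(−(3.9−3.12)²/(2·1.81²)) = 0.220410·exp(-0.09285) = 0.200866
Weight by the priors:
  P(Z=I)·p_I = 0.83 × 0.057082 = 0.0473781
  P(Z=II)·p_II = 0.17 × 0.200866 = 0.0341471
Marginal: 0.0473781 + 0.0341471 = 0.0815252
Responsibility of Class II: 0.0341471 / 0.0815252 ≈ 0.419

0.419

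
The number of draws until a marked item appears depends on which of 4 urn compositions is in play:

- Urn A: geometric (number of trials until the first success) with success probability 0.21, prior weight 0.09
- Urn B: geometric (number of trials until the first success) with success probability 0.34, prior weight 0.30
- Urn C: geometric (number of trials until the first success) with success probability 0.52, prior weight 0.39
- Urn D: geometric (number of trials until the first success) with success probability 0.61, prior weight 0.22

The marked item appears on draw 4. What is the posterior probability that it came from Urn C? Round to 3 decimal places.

0.325

Apply Bayes' rule: the posterior for each component is proportional to its prior times its likelihood at x.
Component likelihoods at x = 4:
  L_A = 0.21·(1−0.21)^3 = 0.21·0.493039 = 0.103538
  L_B = 0.34·(1−0.34)^3 = 0.34·0.287496 = 0.0977486
  L_C = 0.52·(1−0.52)^3 = 0.52·0.110592 = 0.0575078
  L_D = 0.61·(1−0.61)^3 = 0.61·0.059319 = 0.0361846
Weight by the priors:
  P(Z=A)·L_A = 0.09 × 0.103538 = 0.00931844
  P(Z=B)·L_B = 0.30 × 0.0977486 = 0.0293246
  P(Z=C)·L_C = 0.39 × 0.0575078 = 0.0224281
  P(Z=D)·L_D = 0.22 × 0.0361846 = 0.00796061
Evidence: 0.00931844 + 0.0293246 + 0.0224281 + 0.00796061 = 0.0690317
P(Urn C | the observation) ≈ 0.325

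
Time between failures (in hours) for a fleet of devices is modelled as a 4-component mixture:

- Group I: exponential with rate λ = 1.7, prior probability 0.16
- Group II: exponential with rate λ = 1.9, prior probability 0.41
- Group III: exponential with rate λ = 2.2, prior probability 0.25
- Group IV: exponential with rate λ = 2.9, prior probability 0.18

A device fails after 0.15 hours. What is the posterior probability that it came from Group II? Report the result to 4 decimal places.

0.3829

The responsibility of component k is P(Z=k) f_k(x) divided by Σ_j P(Z=j) f_j(x).
Component likelihoods at x = 0.15 hours:
  f_I = 1.7·e^(−1.7·0.15) = 1.7·e^(−0.2550) = 1.31736
  f_II = 1.9·e^(−1.9·0.15) = 1.9·e^(−0.2850) = 1.42883
  f_III = 2.2·e^(−2.2·0.15) = 2.2·e^(−0.3300) = 1.58163
  f_IV = 2.9·e^(−2.9·0.15) = 2.9·e^(−0.4350) = 1.87707
Multiply by the mixture weights:
  P(Z=I)·f_I = 0.16 × 1.31736 = 0.210777
  P(Z=II)·f_II = 0.41 × 1.42883 = 0.585819
  P(Z=III)·f_III = 0.25 × 1.58163 = 0.395408
  P(Z=IV)·f_IV = 0.18 × 1.87707 = 0.337872
Marginal: 0.210777 + 0.585819 + 0.395408 + 0.337872 = 1.52988
P(Group II | 0.15 hours) = 0.585819 / 1.52988 ≈ 0.3829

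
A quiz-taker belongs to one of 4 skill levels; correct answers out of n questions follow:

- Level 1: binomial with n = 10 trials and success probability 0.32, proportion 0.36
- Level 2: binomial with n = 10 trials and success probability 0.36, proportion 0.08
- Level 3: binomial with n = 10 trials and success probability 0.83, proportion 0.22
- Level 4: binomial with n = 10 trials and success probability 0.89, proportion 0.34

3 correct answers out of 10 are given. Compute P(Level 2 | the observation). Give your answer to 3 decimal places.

0.171

The responsibility of component k is π_k f_k(x) divided by Σ_j π_j f_j(x).
Component likelihoods at x = 3 correct answers out of 10:
  p_1 = C(10,3)·0.32^3·0.68^7 = 120·0.032768·0.0672299 = 0.264359
  p_2 = C(10,3)·0.36^3·0.64^7 = 120·0.046656·0.0439805 = 0.246234
  p_3 = C(10,3)·0.83^3·0.17^7 = 120·0.571787·4.10339e-06 = 0.000281552
  p_4 = C(10,3)·0.89^3·0.11^7 = 120·0.704969·1.94872e-07 = 1.64854e-05
Prior × likelihood for each component:
  π_1·p_1 = 0.36 × 0.264359 = 0.0951691
  π_2·p_2 = 0.08 × 0.246234 = 0.0196987
  π_3·p_3 = 0.22 × 0.000281552 = 6.19413e-05
  π_4·p_4 = 0.34 × 1.64854e-05 = 5.60504e-06
Normaliser: 0.0951691 + 0.0196987 + 6.19413e-05 + 5.60504e-06 = 0.114935
So the posterior for Level 2 is 0.0196987 / 0.114935 ≈ 0.171.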